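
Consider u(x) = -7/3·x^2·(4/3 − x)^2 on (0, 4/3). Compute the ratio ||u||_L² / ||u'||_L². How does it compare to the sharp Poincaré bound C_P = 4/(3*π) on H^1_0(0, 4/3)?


||u||_L² / ||u'||_L² = 2*sqrt(3)/9 < C_P = 4/(3*π).

u(x) = -7/3·x^2·(4/3 − x)^2, so u'(x) = 28*x*(-9*x^2 + 18*x - 8)/27.
u(x) = -7/3·x^2·(4/3 − x)^2 vanishes at x = 0 and x = 4/3, so u ∈ H^1_0(0, 4/3). Differentiate via the product rule and integrate the resulting polynomials term by term.
  ∫_0^4/3 u² dx = ∫_0^4/3 (49*x^8/9 - 784*x^7/27 + 1568*x^6/27 - 12544*x^5/243 + 12544*x^4/729) dx. Term by term:
    ∫_0^4/3 49*x^8/9 dx = 12845056/1594323;  ∫_0^4/3 -784*x^7/27 dx = -6422528/177147;  ∫_0^4/3 1568*x^6/27 dx = 3670016/59049;
    ∫_0^4/3 -12544*x^5/243 dx = -25690112/531441;  ∫_0^4/3 12544*x^4/729 dx = 12845056/885735.
  Sum: 12845056/1594323 − 6422528/177147 + 3670016/59049 − 25690112/531441 + 12845056/885735 = 917504/7971615.
  ∫_0^4/3 (u')² dx = ∫_0^4/3 (784*x^6/9 - 3136*x^5/9 + 40768*x^4/81 - 25088*x^3/81 + 50176*x^2/729) dx. Term by term:
    ∫_0^4/3 784*x^6/9 dx = 1835008/19683;  ∫_0^4/3 -3136*x^5/9 dx = -6422528/19683;  ∫_0^4/3 40768*x^4/81 dx = 41746432/98415;
    ∫_0^4/3 -25088*x^3/81 dx = -1605632/6561;  ∫_0^4/3 50176*x^2/729 dx = 3211264/59049.
  Sum: 1835008/19683 − 6422528/19683 + 41746432/98415 − 1605632/6561 + 3211264/59049 = 229376/295245.
∫_0^4/3 u² dx = 917504/7971615, so ||u||_L² = 256*sqrt(210)/10935.
∫_0^4/3 (u')² dx = 229376/295245, so ||u'||_L² = 128*sqrt(70)/1215.
Ratio ||u||_L² / ||u'||_L² = 2*sqrt(3)/9.
Sharp Poincaré constant on H^1_0(0, 4/3) is C_P = L/π = 4/(3*π), achieved by sin(3*π/4·x).
A polynomial bump cannot attain the sharp Poincaré constant (only the first sine eigenfunction does), so the ratio is strictly less than C_P, consistent with ||u||_L² ≤ C_P ||u'||_L².


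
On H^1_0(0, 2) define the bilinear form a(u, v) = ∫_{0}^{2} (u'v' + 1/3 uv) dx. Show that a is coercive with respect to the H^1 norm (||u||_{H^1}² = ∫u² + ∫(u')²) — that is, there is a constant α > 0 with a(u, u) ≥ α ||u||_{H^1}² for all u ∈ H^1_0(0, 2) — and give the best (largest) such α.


α = (4/3 + π^2)/(4 + π^2)

Coercivity of a(·,·) on H^1_0(0, 2) means a(u, u) ≥ α ||u||_{H^1}² for every u ∈ H^1_0.
The interval has length L = 2, and Poincaré/coercivity depend only on L. Here a(u, u) = ∫(u')² + (1/3)·∫u².
Here 0 < c = 1/3 < 1. The condition a(u,u) ≥ α||u||_{H^1}² reads (1−α)∫(u')² ≥ (α−c)∫u². Any admissible α is ≤ 1 (rapidly oscillating u have ∫u²/∫(u')² → 0), and α = 1 would force 0 ≥ (1−c)∫u², impossible since c < 1; so 1−α > 0. By the sharp Poincaré inequality on H^1_0 of an interval of length L, ∫(u')² ≥ (π/L)²∫u² with equality for the first sine mode sin(π(x−x₀)/L) (x₀ the left endpoint), so the inequality holds for all u iff (1−α)(π/L)² ≥ α − c, i.e. α ≤ ((π/L)² + c)/((π/L)² + 1) = (1 + c(L/π)²)/(1 + (L/π)²). With (π/L)² = π^2/4 and c = 1/3, the largest admissible constant is α = ((π/L)² + c)/((π/L)² + 1).
Simplifying, α = (4/3 + π^2)/(4 + π^2).


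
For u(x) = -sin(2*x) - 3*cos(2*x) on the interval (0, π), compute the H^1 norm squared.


||u||_{H^1(0,π)}^2 = 25*π

u'(x) = 6*sin(2*x) - 2*cos(2*x).
Expand u² and (u')² and integrate term by term on (0, π), using: for integers n ≥ 1, ∫_0^π sin²(nx) dx = ∫_0^π cos²(nx) dx = π/2; for n ≠ n', ∫_0^π sin(nx)sin(n'x) dx = ∫_0^π cos(nx)cos(n'x) dx = 0; and by product-to-sum, ∫_0^π sin(nx)cos(n'x) dx = ½∫_0^π [sin((n+n')x) + sin((n−n')x)] dx, which is 0 when n+n' is even and 2n/(n²−n'²) when n+n' is odd (it need not vanish on (0, π)).
  u² squared terms: (-1)²·∫sin(2x)² dx = 1·π/2 = π/2;  (-3)²·∫cos(2x)² dx = 9·π/2 = 9*π/2.
  u² cross terms: 2·(-1)·(-3)·∫sin(2x)·cos(2x) dx = 6·(0) = 0.
  So ∫_0^π u² dx = π/2 + 9*π/2 + 0 = 5*π.
  (u')² squared terms: (-2)²·∫cos(2x)² dx = 4·π/2 = 2*π;  (6)²·∫sin(2x)² dx = 36·π/2 = 18*π.
  (u')² cross terms: 2·(-2)·(6)·∫cos(2x)·sin(2x) dx = -24·(0) = 0.
  So ∫_0^π (u')² dx = 2*π + 18*π + 0 = 20*π.
||u||_{H^1}^2 = (5*π) + (20*π) = 25*π.


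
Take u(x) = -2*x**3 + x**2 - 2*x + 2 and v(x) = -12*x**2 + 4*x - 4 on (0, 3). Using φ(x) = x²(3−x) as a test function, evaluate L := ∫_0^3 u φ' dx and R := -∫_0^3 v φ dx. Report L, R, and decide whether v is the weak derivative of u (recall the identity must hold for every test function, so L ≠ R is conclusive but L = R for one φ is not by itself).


LHS = 135, RHS = 270. No, v is not the weak derivative of u.

u(x) = -2*x**3 + x**2 - 2*x + 2, classical derivative u'(x) = -6*x**2 + 2*x - 2.
φ(x) = x²(3−x), so φ'(x) = 3*x*(2 - x).
Note φ(0) = φ(3) = 0, so the boundary term u·φ vanishes.
LHS = ∫_0^3 u(x) φ'(x) dx = ∫_0^3 (6*x^5 - 15*x^4 + 12*x^3 - 18*x^2 + 12*x) dx. Term by term:
  ∫_0^3 6*x^5 dx = 729;  ∫_0^3 -15*x^4 dx = -729;  ∫_0^3 12*x^3 dx = 243;
  ∫_0^3 -18*x^2 dx = -162;  ∫_0^3 12*x dx = 54.
Sum: 729 − 729 + 243 − 162 + 54 = 135.
So LHS = 135.
∫_0^3 v(x) φ(x) dx = ∫_0^3 (12*x^5 - 40*x^4 + 16*x^3 - 12*x^2) dx. Term by term:
  ∫_0^3 12*x^5 dx = 1458;  ∫_0^3 -40*x^4 dx = -1944;  ∫_0^3 16*x^3 dx = 324;
  ∫_0^3 -12*x^2 dx = -108.
Sum: 1458 − 1944 + 324 − 108 = -270.
So RHS = -∫_0^3 v(x) φ(x) dx = 270.
LHS − RHS = -135 ≠ 0, so the identity fails.
(For a valid weak derivative the identity must hold for EVERY test function, in particular this one. The failure shows v is NOT the weak derivative of u.)
Correct weak derivative would be u'(x) = -6*x**2 + 2*x - 2.


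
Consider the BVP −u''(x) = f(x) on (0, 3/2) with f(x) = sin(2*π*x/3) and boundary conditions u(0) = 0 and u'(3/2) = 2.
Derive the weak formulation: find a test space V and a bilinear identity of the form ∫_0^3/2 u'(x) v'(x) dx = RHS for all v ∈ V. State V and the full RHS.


V = {v ∈ H^1(0, 3/2) : v(0) = 0} (test functions vanish at x = 0 where u is specified); weak form: ∫_0^3/2 u'v' dx = ∫_0^3/2 (sin(2*π*x/3)) v dx + 2·v(3/2) for all v ∈ V.

Multiply both sides by a test function v and integrate from 0 to 3/2:
  ∫_0^3/2 −u''(x) v(x) dx = ∫_0^3/2 f(x) v(x) dx.
Integrate the LHS by parts once:
  ∫_0^3/2 −u'' v dx = −[u'(x) v(x)]_0^3/2 + ∫_0^3/2 u'(x) v'(x) dx.
Thus ∫_0^3/2 u'(x) v'(x) dx = ∫_0^3/2 f(x) v(x) dx + [u'(x) v(x)]_0^3/2.
Choose V so that boundary terms are either known or forced to vanish.
Mixed BC: u(0) = 0 (Dirichlet) and u'(3/2) = 2 (Neumann). Define V = {v ∈ H^1(0, 3/2) : v(0) = 0}. Then [u' v]_0^3/2 = u'(3/2)·v(3/2) − u'(0)·0 = 2·v(3/2).
Weak formulation: find u (satisfying any essential BC) such that ∫_0^3/2 u'(x) v'(x) dx = ∫_0^3/2 f v dx + 2·v(3/2) for all v ∈ V (Dirichlet at 0 absorbed into V; Neumann datum at x = 3/2 contributes the boundary term).
Substituting f(x) = sin(2*π*x/3), the right-hand side is ∫_0^3/2 (sin(2*π*x/3)) v dx + 2·v(3/2).


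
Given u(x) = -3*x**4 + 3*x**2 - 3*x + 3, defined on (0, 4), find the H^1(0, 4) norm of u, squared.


||u||_{H^1}^2 = 2712248/5

The H^1 norm (squared) on an interval (0, L) is
  ||u||_{H^1}^2 = ∫_0^L u(x)^2 dx + ∫_0^L u'(x)^2 dx.
Compute u'(x) = -12*x**3 + 6*x - 3.
Then u(x)^2 = 9*x**8 - 18*x**6 + 18*x**5 - 9*x**4 - 18*x**3 + 27*x**2 - 18*x + 9 and u'(x)^2 = 144*x**6 - 144*x**4 + 72*x**3 + 36*x**2 - 36*x + 9.
Integrate each monomial from 0 to 4 using ∫_0^4 c·x^n dx = c·4^(n+1)/(n+1):
  ∫_0^4 u(x)^2 dx = ∫_0^4 (9*x^8 - 18*x^6 + 18*x^5 - 9*x^4 - 18*x^3 + 27*x^2 - 18*x + 9) dx. Term by term:
    ∫_0^4 9*x^8 dx = 262144;  ∫_0^4 -18*x^6 dx = -294912/7;  ∫_0^4 18*x^5 dx = 12288;
    ∫_0^4 -9*x^4 dx = -9216/5;  ∫_0^4 -18*x^3 dx = -1152;  ∫_0^4 27*x^2 dx = 576;
    ∫_0^4 -18*x dx = -144;  ∫_0^4 9 dx = 36.
  Sum: 262144 − 294912/7 + 12288 − 9216/5 − 1152 + 576 − 144 + 36 = 8042108/35.
  ∫_0^4 u'(x)^2 dx = ∫_0^4 (144*x^6 - 144*x^4 + 72*x^3 + 36*x^2 - 36*x + 9) dx. Term by term:
    ∫_0^4 144*x^6 dx = 2359296/7;  ∫_0^4 -144*x^4 dx = -147456/5;  ∫_0^4 72*x^3 dx = 4608;
    ∫_0^4 36*x^2 dx = 768;  ∫_0^4 -36*x dx = -288;  ∫_0^4 9 dx = 36.
  Sum: 2359296/7 − 147456/5 + 4608 + 768 − 288 + 36 = 10943628/35.
Adding: ||u||_{H^1}^2 = 8042108/35 + 10943628/35 = 2712248/5.


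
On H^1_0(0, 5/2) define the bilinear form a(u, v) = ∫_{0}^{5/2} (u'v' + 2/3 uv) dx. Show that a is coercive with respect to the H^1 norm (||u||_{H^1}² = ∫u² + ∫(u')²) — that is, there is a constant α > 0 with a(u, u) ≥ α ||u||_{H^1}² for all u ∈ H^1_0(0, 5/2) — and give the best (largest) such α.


α = 2*(25 + 6*π^2)/(3*(25 + 4*π^2))

Coercivity of a(·,·) on H^1_0(0, 5/2) means a(u, u) ≥ α ||u||_{H^1}² for every u ∈ H^1_0.
The interval has length L = 5/2, and Poincaré/coercivity depend only on L. Here a(u, u) = ∫(u')² + (2/3)·∫u².
Here 0 < c = 2/3 < 1. The condition a(u,u) ≥ α||u||_{H^1}² reads (1−α)∫(u')² ≥ (α−c)∫u². Any admissible α is ≤ 1 (rapidly oscillating u have ∫u²/∫(u')² → 0), and α = 1 would force 0 ≥ (1−c)∫u², impossible since c < 1; so 1−α > 0. By the sharp Poincaré inequality on H^1_0 of an interval of length L, ∫(u')² ≥ (π/L)²∫u² with equality for the first sine mode sin(π(x−x₀)/L) (x₀ the left endpoint), so the inequality holds for all u iff (1−α)(π/L)² ≥ α − c, i.e. α ≤ ((π/L)² + c)/((π/L)² + 1) = (1 + c(L/π)²)/(1 + (L/π)²). With (π/L)² = 4*π^2/25 and c = 2/3, the largest admissible constant is α = ((π/L)² + c)/((π/L)² + 1).
Simplifying, α = 2*(25 + 6*π^2)/(3*(25 + 4*π^2)).


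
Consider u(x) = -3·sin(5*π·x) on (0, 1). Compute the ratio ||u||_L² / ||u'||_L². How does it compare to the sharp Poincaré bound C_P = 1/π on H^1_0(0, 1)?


||u||_L² / ||u'||_L² = 1/(5*π) < C_P = 1/π.

u(x) = -3·sin(5*π·x), so u'(x) = -15*π*cos(5*π*x).
Writing u(x) = A·sin(kπx/L) with A = -3 and k = 5, use ∫_0^L sin²(kπx/L) dx = L/2 and ∫_0^L cos²(kπx/L) dx = L/2.
u² = 9·sin²(5*π·x) and (u')² = 225*π^2·cos²(5*π·x), and each of sin², cos² integrates to L/2 = 1/2 over (0, 1).
∫_0^1 u² dx = 9/2, so ||u||_L² = 3*sqrt(2)/2.
∫_0^1 (u')² dx = 225*π^2/2, so ||u'||_L² = 15*sqrt(2)*π/2.
Ratio ||u||_L² / ||u'||_L² = 1/(5*π).
Sharp Poincaré constant on H^1_0(0, 1) is C_P = L/π = 1/π, achieved by sin(π·x).
This is the k = 5 harmonic; the ratio L/(kπ) is strictly less than C_P = L/π, consistent with the sharp inequality ||u||_L² ≤ C_P ||u'||_L².


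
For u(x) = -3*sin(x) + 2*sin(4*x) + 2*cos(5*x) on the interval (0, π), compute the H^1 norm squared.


||u||_{H^1(0,π)}^2 = -1664/9 + 95*π

u'(x) = -10*sin(5*x) - 3*cos(x) + 8*cos(4*x).
Expand u² and (u')² and integrate term by term on (0, π), using: for integers n ≥ 1, ∫_0^π sin²(nx) dx = ∫_0^π cos²(nx) dx = π/2; for n ≠ n', ∫_0^π sin(nx)sin(n'x) dx = ∫_0^π cos(nx)cos(n'x) dx = 0; and by product-to-sum, ∫_0^π sin(nx)cos(n'x) dx = ½∫_0^π [sin((n+n')x) + sin((n−n')x)] dx, which is 0 when n+n' is even and 2n/(n²−n'²) when n+n' is odd (it need not vanish on (0, π)).
  u² squared terms: (-3)²·∫sin(x)² dx = 9·π/2 = 9*π/2;  (2)²·∫cos(5x)² dx = 4·π/2 = 2*π;  (2)²·∫sin(4x)² dx = 4·π/2 = 2*π.
  u² cross terms: 2·(-3)·(2)·∫sin(x)·cos(5x) dx = -12·(0) = 0;  2·(-3)·(2)·∫sin(x)·sin(4x) dx = -12·(0) = 0;  2·(2)·(2)·∫cos(5x)·sin(4x) dx = 8·(-8/9) = -64/9.
  So ∫_0^π u² dx = 9*π/2 + 2*π + 2*π + 0 + 0 − 64/9 = -64/9 + 17*π/2.
  (u')² squared terms: (-10)²·∫sin(5x)² dx = 100·π/2 = 50*π;  (-3)²·∫cos(x)² dx = 9·π/2 = 9*π/2;  (8)²·∫cos(4x)² dx = 64·π/2 = 32*π.
  (u')² cross terms: 2·(-10)·(-3)·∫sin(5x)·cos(x) dx = 60·(0) = 0;  2·(-10)·(8)·∫sin(5x)·cos(4x) dx = -160·(10/9) = -1600/9;  2·(-3)·(8)·∫cos(x)·cos(4x) dx = -48·(0) = 0.
  So ∫_0^π (u')² dx = 50*π + 9*π/2 + 32*π + 0 − 1600/9 + 0 = -1600/9 + 173*π/2.
||u||_{H^1}^2 = (-64/9 + 17*π/2) + (-1600/9 + 173*π/2) = -1664/9 + 95*π.


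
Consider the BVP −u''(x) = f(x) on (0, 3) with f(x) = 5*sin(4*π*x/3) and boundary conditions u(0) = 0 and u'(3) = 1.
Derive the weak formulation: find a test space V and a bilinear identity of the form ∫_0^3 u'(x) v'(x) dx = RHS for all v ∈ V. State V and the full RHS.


V = {v ∈ H^1(0, 3) : v(0) = 0} (test functions vanish at x = 0 where u is specified); weak form: ∫_0^3 u'v' dx = ∫_0^3 (5*sin(4*π*x/3)) v dx + v(3) for all v ∈ V.

Multiply both sides by a test function v and integrate from 0 to 3:
  ∫_0^3 −u''(x) v(x) dx = ∫_0^3 f(x) v(x) dx.
Integrate the LHS by parts once:
  ∫_0^3 −u'' v dx = −[u'(x) v(x)]_0^3 + ∫_0^3 u'(x) v'(x) dx.
Thus ∫_0^3 u'(x) v'(x) dx = ∫_0^3 f(x) v(x) dx + [u'(x) v(x)]_0^3.
Choose V so that boundary terms are either known or forced to vanish.
Mixed BC: u(0) = 0 (Dirichlet) and u'(3) = 1 (Neumann). Define V = {v ∈ H^1(0, 3) : v(0) = 0}. Then [u' v]_0^3 = u'(3)·v(3) − u'(0)·0 = v(3).
Weak formulation: find u (satisfying any essential BC) such that ∫_0^3 u'(x) v'(x) dx = ∫_0^3 f v dx + v(3) for all v ∈ V (Dirichlet at 0 absorbed into V; Neumann datum at x = 3 contributes the boundary term).
Substituting f(x) = 5*sin(4*π*x/3), the right-hand side is ∫_0^3 (5*sin(4*π*x/3)) v dx + v(3).


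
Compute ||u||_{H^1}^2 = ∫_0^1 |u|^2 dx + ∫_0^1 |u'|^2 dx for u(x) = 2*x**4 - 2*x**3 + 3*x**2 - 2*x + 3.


||u||_{H^1}^2 = 4433/315

The H^1 norm (squared) on an interval (0, L) is
  ||u||_{H^1}^2 = ∫_0^L u(x)^2 dx + ∫_0^L u'(x)^2 dx.
Compute u'(x) = 8*x**3 - 6*x**2 + 6*x - 2.
Then u(x)^2 = 4*x**8 - 8*x**7 + 16*x**6 - 20*x**5 + 29*x**4 - 24*x**3 + 22*x**2 - 12*x + 9 and u'(x)^2 = 64*x**6 - 96*x**5 + 132*x**4 - 104*x**3 + 60*x**2 - 24*x + 4.
Integrate each monomial from 0 to 1 using ∫_0^1 c·x^n dx = c·1^(n+1)/(n+1):
  ∫_0^1 u(x)^2 dx = ∫_0^1 (4*x^8 - 8*x^7 + 16*x^6 - 20*x^5 + 29*x^4 - 24*x^3 + 22*x^2 - 12*x + 9) dx. Term by term:
    ∫_0^1 4*x^8 dx = 4/9;  ∫_0^1 -8*x^7 dx = -1;  ∫_0^1 16*x^6 dx = 16/7;
    ∫_0^1 -20*x^5 dx = -10/3;  ∫_0^1 29*x^4 dx = 29/5;  ∫_0^1 -24*x^3 dx = -6;
    ∫_0^1 22*x^2 dx = 22/3;  ∫_0^1 -12*x dx = -6;  ∫_0^1 9 dx = 9.
  Sum: 4/9 − 1 + 16/7 − 10/3 + 29/5 − 6 + 22/3 − 6 + 9 = 2687/315.
  ∫_0^1 u'(x)^2 dx = ∫_0^1 (64*x^6 - 96*x^5 + 132*x^4 - 104*x^3 + 60*x^2 - 24*x + 4) dx. Term by term:
    ∫_0^1 64*x^6 dx = 64/7;  ∫_0^1 -96*x^5 dx = -16;  ∫_0^1 132*x^4 dx = 132/5;
    ∫_0^1 -104*x^3 dx = -26;  ∫_0^1 60*x^2 dx = 20;  ∫_0^1 -24*x dx = -12;
    ∫_0^1 4 dx = 4.
  Sum: 64/7 − 16 + 132/5 − 26 + 20 − 12 + 4 = 194/35.
Adding: ||u||_{H^1}^2 = 2687/315 + 194/35 = 4433/315.


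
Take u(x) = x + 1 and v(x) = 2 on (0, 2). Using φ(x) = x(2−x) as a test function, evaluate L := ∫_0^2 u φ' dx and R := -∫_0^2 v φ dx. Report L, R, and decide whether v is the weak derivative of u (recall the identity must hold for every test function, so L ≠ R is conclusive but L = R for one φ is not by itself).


LHS = -4/3, RHS = -8/3. No, v is not the weak derivative of u.

u(x) = x + 1, classical derivative u'(x) = 1.
φ(x) = x(2−x), so φ'(x) = 2 - 2*x.
Note φ(0) = φ(2) = 0, so the boundary term u·φ vanishes.
LHS = ∫_0^2 u(x) φ'(x) dx = ∫_0^2 (2 - 2*x^2) dx. Term by term:
  ∫_0^2 -2*x^2 dx = -16/3;  ∫_0^2 2 dx = 4.
Sum: -16/3 + 4 = -4/3.
So LHS = -4/3.
∫_0^2 v(x) φ(x) dx = ∫_0^2 (-2*x^2 + 4*x) dx. Term by term:
  ∫_0^2 -2*x^2 dx = -16/3;  ∫_0^2 4*x dx = 8.
Sum: -16/3 + 8 = 8/3.
So RHS = -∫_0^2 v(x) φ(x) dx = -8/3.
LHS − RHS = 4/3 ≠ 0, so the identity fails.
(For a valid weak derivative the identity must hold for EVERY test function, in particular this one. The failure shows v is NOT the weak derivative of u.)
Correct weak derivative would be u'(x) = 1.


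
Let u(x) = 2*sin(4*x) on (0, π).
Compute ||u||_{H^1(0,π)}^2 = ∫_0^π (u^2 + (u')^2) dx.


||u||_{H^1(0,π)}^2 = 34*π

u'(x) = 8*cos(4*x).
Expand u² and (u')² and integrate term by term on (0, π), using: for integers n ≥ 1, ∫_0^π sin²(nx) dx = ∫_0^π cos²(nx) dx = π/2; for n ≠ n', ∫_0^π sin(nx)sin(n'x) dx = ∫_0^π cos(nx)cos(n'x) dx = 0; and by product-to-sum, ∫_0^π sin(nx)cos(n'x) dx = ½∫_0^π [sin((n+n')x) + sin((n−n')x)] dx, which is 0 when n+n' is even and 2n/(n²−n'²) when n+n' is odd (it need not vanish on (0, π)).
  u² squared terms: (2)²·∫sin(4x)² dx = 4·π/2 = 2*π.
  So ∫_0^π u² dx = 2*π.
  (u')² squared terms: (8)²·∫cos(4x)² dx = 64·π/2 = 32*π.
  So ∫_0^π (u')² dx = 32*π.
||u||_{H^1}^2 = (2*π) + (32*π) = 34*π.


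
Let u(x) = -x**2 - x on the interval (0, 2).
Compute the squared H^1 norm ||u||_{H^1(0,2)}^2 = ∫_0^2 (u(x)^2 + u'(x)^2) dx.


||u||_{H^1}^2 = 566/15

The H^1 norm (squared) on an interval (0, L) is
  ||u||_{H^1}^2 = ∫_0^L u(x)^2 dx + ∫_0^L u'(x)^2 dx.
Compute u'(x) = -2*x - 1.
Then u(x)^2 = x**4 + 2*x**3 + x**2 and u'(x)^2 = 4*x**2 + 4*x + 1.
Integrate each monomial from 0 to 2 using ∫_0^2 c·x^n dx = c·2^(n+1)/(n+1):
  ∫_0^2 u(x)^2 dx = ∫_0^2 (x^4 + 2*x^3 + x^2) dx. Term by term:
    ∫_0^2 x^4 dx = 32/5;  ∫_0^2 2*x^3 dx = 8;  ∫_0^2 x^2 dx = 8/3.
  Sum: 32/5 + 8 + 8/3 = 256/15.
  ∫_0^2 u'(x)^2 dx = ∫_0^2 (4*x^2 + 4*x + 1) dx. Term by term:
    ∫_0^2 4*x^2 dx = 32/3;  ∫_0^2 4*x dx = 8;  ∫_0^2 1 dx = 2.
  Sum: 32/3 + 8 + 2 = 62/3.
Adding: ||u||_{H^1}^2 = 256/15 + 62/3 = 566/15.


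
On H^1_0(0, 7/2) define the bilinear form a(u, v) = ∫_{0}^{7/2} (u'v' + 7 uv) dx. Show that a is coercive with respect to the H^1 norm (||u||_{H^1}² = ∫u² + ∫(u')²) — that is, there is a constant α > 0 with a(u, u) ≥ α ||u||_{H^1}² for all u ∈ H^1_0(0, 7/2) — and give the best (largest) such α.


α = 1

Coercivity of a(·,·) on H^1_0(0, 7/2) means a(u, u) ≥ α ||u||_{H^1}² for every u ∈ H^1_0.
The interval has length L = 7/2, and Poincaré/coercivity depend only on L. Here a(u, u) = ∫(u')² + (7)·∫u².
Here c = 7 ≥ 1, so a(u,u) = ∫(u')² + c∫u² ≥ ∫(u')² + ∫u² = ||u||_{H^1}², i.e. α = 1 works. No larger α is possible: a(u,u) ≥ α||u||_{H^1}² means (1−α)∫(u')² ≥ (α−c)∫u², and for the modes u_n = sin(nπ(x−x₀)/L) (x₀ the left endpoint) one has ∫u_n²/∫(u_n')² = (L/(nπ))² → 0, so a(u_n,u_n)/||u_n||_{H^1}² → 1. Hence the optimal constant is α = 1.
Therefore α = 1.


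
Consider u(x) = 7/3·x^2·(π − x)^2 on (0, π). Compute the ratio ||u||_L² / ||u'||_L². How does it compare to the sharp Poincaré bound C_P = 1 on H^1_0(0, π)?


||u||_L² / ||u'||_L² = sqrt(3)*π/6 < C_P = 1.

u(x) = 7/3·x^2·(π − x)^2, so u'(x) = 14*x*(x - π)*(2*x - π)/3.
u(x) = 7/3·x^2·(π − x)^2 vanishes at x = 0 and x = π, so u ∈ H^1_0(0, π). Differentiate via the product rule and integrate the resulting polynomials term by term.
  ∫_0^π u² dx = ∫_0^π (49*x^8/9 - 196*π*x^7/9 + 98*π^2*x^6/3 - 196*π^3*x^5/9 + 49*π^4*x^4/9) dx. Term by term:
    ∫_0^π 49*x^8/9 dx = 49*π^9/81;  ∫_0^π -196*π*x^7/9 dx = -49*π^9/18;  ∫_0^π 98*π^2*x^6/3 dx = 14*π^9/3;
    ∫_0^π -196*π^3*x^5/9 dx = -98*π^9/27;  ∫_0^π 49*π^4*x^4/9 dx = 49*π^9/45.
  Sum: 49*π^9/81 − 49*π^9/18 + 14*π^9/3 − 98*π^9/27 + 49*π^9/45 = 7*π^9/810.
  ∫_0^π (u')² dx = ∫_0^π (784*x^6/9 - 784*π*x^5/3 + 2548*π^2*x^4/9 - 392*π^3*x^3/3 + 196*π^4*x^2/9) dx. Term by term:
    ∫_0^π 784*x^6/9 dx = 112*π^7/9;  ∫_0^π -784*π*x^5/3 dx = -392*π^7/9;  ∫_0^π 2548*π^2*x^4/9 dx = 2548*π^7/45;
    ∫_0^π -392*π^3*x^3/3 dx = -98*π^7/3;  ∫_0^π 196*π^4*x^2/9 dx = 196*π^7/27.
  Sum: 112*π^7/9 − 392*π^7/9 + 2548*π^7/45 − 98*π^7/3 + 196*π^7/27 = 14*π^7/135.
∫_0^π u² dx = 7*π^9/810, so ||u||_L² = sqrt(70)*π^(9/2)/90.
∫_0^π (u')² dx = 14*π^7/135, so ||u'||_L² = sqrt(210)*π^(7/2)/45.
Ratio ||u||_L² / ||u'||_L² = sqrt(3)*π/6.
Sharp Poincaré constant on H^1_0(0, π) is C_P = L/π = 1, achieved by sin(x).
A polynomial bump cannot attain the sharp Poincaré constant (only the first sine eigenfunction does), so the ratio is strictly less than C_P, consistent with ||u||_L² ≤ C_P ||u'||_L².


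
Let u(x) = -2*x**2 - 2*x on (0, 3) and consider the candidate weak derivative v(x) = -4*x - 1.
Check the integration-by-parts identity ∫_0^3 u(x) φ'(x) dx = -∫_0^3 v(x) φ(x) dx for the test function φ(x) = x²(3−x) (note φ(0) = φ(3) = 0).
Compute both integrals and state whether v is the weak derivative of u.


LHS = 621/10, RHS = 1107/20. No, v is not the weak derivative of u.

u(x) = -2*x**2 - 2*x, classical derivative u'(x) = -4*x - 2.
φ(x) = x²(3−x), so φ'(x) = 3*x*(2 - x).
Note φ(0) = φ(3) = 0, so the boundary term u·φ vanishes.
LHS = ∫_0^3 u(x) φ'(x) dx = ∫_0^3 (6*x^4 - 6*x^3 - 12*x^2) dx. Term by term:
  ∫_0^3 6*x^4 dx = 1458/5;  ∫_0^3 -6*x^3 dx = -243/2;  ∫_0^3 -12*x^2 dx = -108.
Sum: 1458/5 − 243/2 − 108 = 621/10.
So LHS = 621/10.
∫_0^3 v(x) φ(x) dx = ∫_0^3 (4*x^4 - 11*x^3 - 3*x^2) dx. Term by term:
  ∫_0^3 4*x^4 dx = 972/5;  ∫_0^3 -11*x^3 dx = -891/4;  ∫_0^3 -3*x^2 dx = -27.
Sum: 972/5 − 891/4 − 27 = -1107/20.
So RHS = -∫_0^3 v(x) φ(x) dx = 1107/20.
LHS − RHS = 27/4 ≠ 0, so the identity fails.
(For a valid weak derivative the identity must hold for EVERY test function, in particular this one. The failure shows v is NOT the weak derivative of u.)
Correct weak derivative would be u'(x) = -4*x - 2.


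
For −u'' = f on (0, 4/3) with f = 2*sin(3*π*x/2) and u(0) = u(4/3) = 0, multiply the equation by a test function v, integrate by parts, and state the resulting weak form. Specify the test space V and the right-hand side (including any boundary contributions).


V = H^1_0(0, 4/3) (so v(0) = v(4/3) = 0); weak form: ∫_0^4/3 u'v' dx = ∫_0^4/3 (2*sin(3*π*x/2)) v dx for all v ∈ V.

Multiply both sides by a test function v and integrate from 0 to 4/3:
  ∫_0^4/3 −u''(x) v(x) dx = ∫_0^4/3 f(x) v(x) dx.
Integrate the LHS by parts once:
  ∫_0^4/3 −u'' v dx = −[u'(x) v(x)]_0^4/3 + ∫_0^4/3 u'(x) v'(x) dx.
Thus ∫_0^4/3 u'(x) v'(x) dx = ∫_0^4/3 f(x) v(x) dx + [u'(x) v(x)]_0^4/3.
Choose V so that boundary terms are either known or forced to vanish.
u is Dirichlet: u(0) = u(4/3) = 0. Let V = H^1_0(0, 4/3); then v(0) = v(4/3) = 0, and [u' v]_0^4/3 = 0.
Weak formulation: find u (satisfying any essential BC) such that ∫_0^4/3 u'(x) v'(x) dx = ∫_0^4/3 f v dx for all v ∈ V.
Substituting f(x) = 2*sin(3*π*x/2), the right-hand side is ∫_0^4/3 (2*sin(3*π*x/2)) v dx.


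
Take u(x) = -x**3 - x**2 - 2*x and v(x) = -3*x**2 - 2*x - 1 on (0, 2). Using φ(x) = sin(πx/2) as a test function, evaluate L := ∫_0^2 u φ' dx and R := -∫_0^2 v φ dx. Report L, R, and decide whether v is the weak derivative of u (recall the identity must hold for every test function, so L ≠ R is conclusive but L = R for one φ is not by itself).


LHS = -96/π^3 + 40/π, RHS = -96/π^3 + 36/π. No, v is not the weak derivative of u.

u(x) = -x**3 - x**2 - 2*x, classical derivative u'(x) = -3*x**2 - 2*x - 2.
φ(x) = sin(πx/2), so φ'(x) = π*cos(π*x/2)/2.
Note φ(0) = φ(2) = 0, so the boundary term u·φ vanishes.
LHS = ∫_0^2 u(x) φ'(x) dx = ∫_0^2 (-π*x^3*cos(π*x/2)/2 - π*x^2*cos(π*x/2)/2 - π*x*cos(π*x/2)) dx. Term by term:
  ∫_0^2 -π*x*cos(π*x/2) dx = 8/π;  ∫_0^2 -π*x^2*cos(π*x/2)/2 dx = 8/π;  ∫_0^2 -π*x^3*cos(π*x/2)/2 dx = -96/π^3 + 24/π.
Sum: 8/π + 8/π + -96/π^3 + 24/π = -96/π^3 + 40/π.
So LHS = -96/π^3 + 40/π.
∫_0^2 v(x) φ(x) dx = ∫_0^2 (-3*x^2*sin(π*x/2) - 2*x*sin(π*x/2) - sin(π*x/2)) dx. Term by term:
  ∫_0^2 -sin(π*x/2) dx = -4/π;  ∫_0^2 -3*x^2*sin(π*x/2) dx = -24/π + 96/π^3;  ∫_0^2 -2*x*sin(π*x/2) dx = -8/π.
Sum: -4/π + -24/π + 96/π^3 − 8/π = -36/π + 96/π^3.
So RHS = -∫_0^2 v(x) φ(x) dx = -96/π^3 + 36/π.
LHS − RHS = 4/π ≠ 0, so the identity fails.
(For a valid weak derivative the identity must hold for EVERY test function, in particular this one. The failure shows v is NOT the weak derivative of u.)
Correct weak derivative would be u'(x) = -3*x**2 - 2*x - 2.


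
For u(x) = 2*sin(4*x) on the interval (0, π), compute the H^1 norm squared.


||u||_{H^1(0,π)}^2 = 34*π

u'(x) = 8*cos(4*x).
Expand u² and (u')² and integrate term by term on (0, π), using: for integers n ≥ 1, ∫_0^π sin²(nx) dx = ∫_0^π cos²(nx) dx = π/2; for n ≠ n', ∫_0^π sin(nx)sin(n'x) dx = ∫_0^π cos(nx)cos(n'x) dx = 0; and by product-to-sum, ∫_0^π sin(nx)cos(n'x) dx = ½∫_0^π [sin((n+n')x) + sin((n−n')x)] dx, which is 0 when n+n' is even and 2n/(n²−n'²) when n+n' is odd (it need not vanish on (0, π)).
  u² squared terms: (2)²·∫sin(4x)² dx = 4·π/2 = 2*π.
  So ∫_0^π u² dx = 2*π.
  (u')² squared terms: (8)²·∫cos(4x)² dx = 64·π/2 = 32*π.
  So ∫_0^π (u')² dx = 32*π.
||u||_{H^1}^2 = (2*π) + (32*π) = 34*π.


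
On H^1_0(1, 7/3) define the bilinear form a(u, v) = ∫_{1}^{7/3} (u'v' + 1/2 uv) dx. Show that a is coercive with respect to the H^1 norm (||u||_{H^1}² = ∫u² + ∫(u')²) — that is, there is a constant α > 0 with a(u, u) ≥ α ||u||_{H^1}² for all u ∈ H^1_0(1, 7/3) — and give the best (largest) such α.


α = (8 + 9*π^2)/(16 + 9*π^2)

Coercivity of a(·,·) on H^1_0(1, 7/3) means a(u, u) ≥ α ||u||_{H^1}² for every u ∈ H^1_0.
The interval has length L = 4/3, and Poincaré/coercivity depend only on L. Here a(u, u) = ∫(u')² + (1/2)·∫u².
Here 0 < c = 1/2 < 1. The condition a(u,u) ≥ α||u||_{H^1}² reads (1−α)∫(u')² ≥ (α−c)∫u². Any admissible α is ≤ 1 (rapidly oscillating u have ∫u²/∫(u')² → 0), and α = 1 would force 0 ≥ (1−c)∫u², impossible since c < 1; so 1−α > 0. By the sharp Poincaré inequality on H^1_0 of an interval of length L, ∫(u')² ≥ (π/L)²∫u² with equality for the first sine mode sin(π(x−x₀)/L) (x₀ the left endpoint), so the inequality holds for all u iff (1−α)(π/L)² ≥ α − c, i.e. α ≤ ((π/L)² + c)/((π/L)² + 1) = (1 + c(L/π)²)/(1 + (L/π)²). With (π/L)² = 9*π^2/16 and c = 1/2, the largest admissible constant is α = ((π/L)² + c)/((π/L)² + 1).
Simplifying, α = (8 + 9*π^2)/(16 + 9*π^2).


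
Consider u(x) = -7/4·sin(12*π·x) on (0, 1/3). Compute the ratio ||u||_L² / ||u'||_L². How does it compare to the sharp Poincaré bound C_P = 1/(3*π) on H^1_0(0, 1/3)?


||u||_L² / ||u'||_L² = 1/(12*π) < C_P = 1/(3*π).

u(x) = -7/4·sin(12*π·x), so u'(x) = -21*π*cos(12*π*x).
Writing u(x) = A·sin(kπx/L) with A = -7/4 and k = 4, use ∫_0^L sin²(kπx/L) dx = L/2 and ∫_0^L cos²(kπx/L) dx = L/2.
u² = 49/16·sin²(12*π·x) and (u')² = 441*π^2·cos²(12*π·x), and each of sin², cos² integrates to L/2 = 1/6 over (0, 1/3).
∫_0^1/3 u² dx = 49/96, so ||u||_L² = 7*sqrt(6)/24.
∫_0^1/3 (u')² dx = 147*π^2/2, so ||u'||_L² = 7*sqrt(6)*π/2.
Ratio ||u||_L² / ||u'||_L² = 1/(12*π).
Sharp Poincaré constant on H^1_0(0, 1/3) is C_P = L/π = 1/(3*π), achieved by sin(3*π·x).
This is the k = 4 harmonic; the ratio L/(kπ) is strictly less than C_P = L/π, consistent with the sharp inequality ||u||_L² ≤ C_P ||u'||_L².


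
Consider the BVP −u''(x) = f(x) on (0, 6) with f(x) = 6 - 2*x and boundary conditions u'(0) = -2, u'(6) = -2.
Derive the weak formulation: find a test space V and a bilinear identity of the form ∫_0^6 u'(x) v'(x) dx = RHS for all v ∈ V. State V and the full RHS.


V = H^1(0, 6) (v unrestricted at boundary; u is determined up to an additive constant); weak form: ∫_0^6 u'v' dx = ∫_0^6 (6 - 2*x) v dx − 2·v(6) + 2·v(0) for all v ∈ V.

Multiply both sides by a test function v and integrate from 0 to 6:
  ∫_0^6 −u''(x) v(x) dx = ∫_0^6 f(x) v(x) dx.
Integrate the LHS by parts once:
  ∫_0^6 −u'' v dx = −[u'(x) v(x)]_0^6 + ∫_0^6 u'(x) v'(x) dx.
Thus ∫_0^6 u'(x) v'(x) dx = ∫_0^6 f(x) v(x) dx + [u'(x) v(x)]_0^6.
Choose V so that boundary terms are either known or forced to vanish.
u has inhomogeneous Neumann u'(0) = -2, u'(6) = -2. [u' v]_0^6 = (-2)·v(6) − (-2)·v(0) = − 2·v(6) + 2·v(0). Take V = H^1(0, 6); boundary term becomes part of RHS.
Weak formulation: find u (satisfying any essential BC) such that ∫_0^6 u'(x) v'(x) dx = ∫_0^6 f v dx − 2·v(6) + 2·v(0) for all v ∈ V (Neumann data are natural BCs: they enter the RHS as boundary terms).
Substituting f(x) = 6 - 2*x, the right-hand side is ∫_0^6 (6 - 2*x) v dx − 2·v(6) + 2·v(0).
Compatibility check (pure Neumann): taking v ≡ 1 ∈ V gives 0 = ∫_0^6 f dx + (-2) − (-2), i.e. ∫_0^6 f dx must equal u'(0) − u'(6) = 0. Indeed ∫_0^6 (6 - 2*x) dx = 0, so the data are compatible. The solution is then unique only up to an additive constant (fix it e.g. by requiring ∫_0^6 u dx = 0).


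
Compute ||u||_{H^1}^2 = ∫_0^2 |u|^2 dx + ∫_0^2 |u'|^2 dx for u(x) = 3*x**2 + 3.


||u||_{H^1}^2 = 1098/5

The H^1 norm (squared) on an interval (0, L) is
  ||u||_{H^1}^2 = ∫_0^L u(x)^2 dx + ∫_0^L u'(x)^2 dx.
Compute u'(x) = 6*x.
Then u(x)^2 = 9*x**4 + 18*x**2 + 9 and u'(x)^2 = 36*x**2.
Integrate each monomial from 0 to 2 using ∫_0^2 c·x^n dx = c·2^(n+1)/(n+1):
  ∫_0^2 u(x)^2 dx = ∫_0^2 (9*x^4 + 18*x^2 + 9) dx. Term by term:
    ∫_0^2 9*x^4 dx = 288/5;  ∫_0^2 18*x^2 dx = 48;  ∫_0^2 9 dx = 18.
  Sum: 288/5 + 48 + 18 = 618/5.
  ∫_0^2 u'(x)^2 dx = ∫_0^2 (36*x^2) dx. Term by term:
    ∫_0^2 36*x^2 dx = 96.
Adding: ||u||_{H^1}^2 = 618/5 + 96 = 1098/5.


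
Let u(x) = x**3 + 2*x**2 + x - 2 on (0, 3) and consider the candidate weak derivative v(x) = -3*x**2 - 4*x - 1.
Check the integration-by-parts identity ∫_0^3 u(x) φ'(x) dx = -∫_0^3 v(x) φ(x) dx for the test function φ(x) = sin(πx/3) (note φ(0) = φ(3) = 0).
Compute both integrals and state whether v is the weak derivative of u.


LHS = -123/π + 324/π^3, RHS = -324/π^3 + 123/π. No, v is not the weak derivative of u.

u(x) = x**3 + 2*x**2 + x - 2, classical derivative u'(x) = 3*x**2 + 4*x + 1.
φ(x) = sin(πx/3), so φ'(x) = π*cos(π*x/3)/3.
Note φ(0) = φ(3) = 0, so the boundary term u·φ vanishes.
LHS = ∫_0^3 u(x) φ'(x) dx = ∫_0^3 (π*x^3*cos(π*x/3)/3 + 2*π*x^2*cos(π*x/3)/3 + π*x*cos(π*x/3)/3 - 2*π*cos(π*x/3)/3) dx. Term by term:
  ∫_0^3 -2*π*cos(π*x/3)/3 dx = 0;  ∫_0^3 π*x*cos(π*x/3)/3 dx = -6/π;  ∫_0^3 π*x^3*cos(π*x/3)/3 dx = -81/π + 324/π^3;
  ∫_0^3 2*π*x^2*cos(π*x/3)/3 dx = -36/π.
Sum: 0 − 6/π + -81/π + 324/π^3 − 36/π = -123/π + 324/π^3.
So LHS = -123/π + 324/π^3.
∫_0^3 v(x) φ(x) dx = ∫_0^3 (-3*x^2*sin(π*x/3) - 4*x*sin(π*x/3) - sin(π*x/3)) dx. Term by term:
  ∫_0^3 -sin(π*x/3) dx = -6/π;  ∫_0^3 -4*x*sin(π*x/3) dx = -36/π;  ∫_0^3 -3*x^2*sin(π*x/3) dx = -81/π + 324/π^3.
Sum: -6/π − 36/π + -81/π + 324/π^3 = -123/π + 324/π^3.
So RHS = -∫_0^3 v(x) φ(x) dx = -324/π^3 + 123/π.
LHS − RHS = -246/π + 648/π^3 ≠ 0, so the identity fails.
(For a valid weak derivative the identity must hold for EVERY test function, in particular this one. The failure shows v is NOT the weak derivative of u.)
Correct weak derivative would be u'(x) = 3*x**2 + 4*x + 1.


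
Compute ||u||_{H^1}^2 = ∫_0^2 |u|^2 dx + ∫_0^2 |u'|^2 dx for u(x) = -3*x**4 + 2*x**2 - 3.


||u||_{H^1}^2 = 260482/105

The H^1 norm (squared) on an interval (0, L) is
  ||u||_{H^1}^2 = ∫_0^L u(x)^2 dx + ∫_0^L u'(x)^2 dx.
Compute u'(x) = -12*x**3 + 4*x.
Then u(x)^2 = 9*x**8 - 12*x**6 + 22*x**4 - 12*x**2 + 9 and u'(x)^2 = 144*x**6 - 96*x**4 + 16*x**2.
Integrate each monomial from 0 to 2 using ∫_0^2 c·x^n dx = c·2^(n+1)/(n+1):
  ∫_0^2 u(x)^2 dx = ∫_0^2 (9*x^8 - 12*x^6 + 22*x^4 - 12*x^2 + 9) dx. Term by term:
    ∫_0^2 9*x^8 dx = 512;  ∫_0^2 -12*x^6 dx = -1536/7;  ∫_0^2 22*x^4 dx = 704/5;
    ∫_0^2 -12*x^2 dx = -32;  ∫_0^2 9 dx = 18.
  Sum: 512 − 1536/7 + 704/5 − 32 + 18 = 14678/35.
  ∫_0^2 u'(x)^2 dx = ∫_0^2 (144*x^6 - 96*x^4 + 16*x^2) dx. Term by term:
    ∫_0^2 144*x^6 dx = 18432/7;  ∫_0^2 -96*x^4 dx = -3072/5;  ∫_0^2 16*x^2 dx = 128/3.
  Sum: 18432/7 − 3072/5 + 128/3 = 216448/105.
Adding: ||u||_{H^1}^2 = 14678/35 + 216448/105 = 260482/105.


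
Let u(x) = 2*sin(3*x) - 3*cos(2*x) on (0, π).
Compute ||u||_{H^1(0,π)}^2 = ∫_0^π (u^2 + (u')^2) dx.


||u||_{H^1(0,π)}^2 = -72 + 85*π/2

u'(x) = 6*sin(2*x) + 6*cos(3*x).
Expand u² and (u')² and integrate term by term on (0, π), using: for integers n ≥ 1, ∫_0^π sin²(nx) dx = ∫_0^π cos²(nx) dx = π/2; for n ≠ n', ∫_0^π sin(nx)sin(n'x) dx = ∫_0^π cos(nx)cos(n'x) dx = 0; and by product-to-sum, ∫_0^π sin(nx)cos(n'x) dx = ½∫_0^π [sin((n+n')x) + sin((n−n')x)] dx, which is 0 when n+n' is even and 2n/(n²−n'²) when n+n' is odd (it need not vanish on (0, π)).
  u² squared terms: (-3)²·∫cos(2x)² dx = 9·π/2 = 9*π/2;  (2)²·∫sin(3x)² dx = 4·π/2 = 2*π.
  u² cross terms: 2·(-3)·(2)·∫cos(2x)·sin(3x) dx = -12·(6/5) = -72/5.
  So ∫_0^π u² dx = 9*π/2 + 2*π − 72/5 = -72/5 + 13*π/2.
  (u')² squared terms: (6)²·∫cos(3x)² dx = 36·π/2 = 18*π;  (6)²·∫sin(2x)² dx = 36·π/2 = 18*π.
  (u')² cross terms: 2·(6)·(6)·∫cos(3x)·sin(2x) dx = 72·(-4/5) = -288/5.
  So ∫_0^π (u')² dx = 18*π + 18*π − 288/5 = -288/5 + 36*π.
||u||_{H^1}^2 = (-72/5 + 13*π/2) + (-288/5 + 36*π) = -72 + 85*π/2.


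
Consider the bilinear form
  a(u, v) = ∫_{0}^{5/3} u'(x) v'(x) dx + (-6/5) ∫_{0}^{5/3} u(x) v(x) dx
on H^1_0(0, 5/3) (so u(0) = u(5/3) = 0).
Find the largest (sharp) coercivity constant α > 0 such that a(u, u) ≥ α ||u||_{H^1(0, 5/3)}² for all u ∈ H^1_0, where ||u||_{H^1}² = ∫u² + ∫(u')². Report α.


α = 3*(-10 + 3*π^2)/(25 + 9*π^2)

Coercivity of a(·,·) on H^1_0(0, 5/3) means a(u, u) ≥ α ||u||_{H^1}² for every u ∈ H^1_0.
The interval has length L = 5/3, and Poincaré/coercivity depend only on L. Here a(u, u) = ∫(u')² + (-6/5)·∫u².
Here c = -6/5 < 0 with |c| < (π/L)² = 9*π^2/25, so coercivity still holds. The condition a(u,u) ≥ α||u||_{H^1}² reads (1−α)∫(u')² ≥ (α−c)∫u². Any admissible α is ≤ 1 (rapidly oscillating u have ∫u²/∫(u')² → 0), and α = 1 would force 0 ≥ (1−c)∫u², impossible since c < 1; so 1−α > 0. By the sharp Poincaré inequality on H^1_0 of an interval of length L, ∫(u')² ≥ (π/L)²∫u² with equality for the first sine mode sin(π(x−x₀)/L) (x₀ the left endpoint), so the inequality holds for all u iff (1−α)(π/L)² ≥ α − c, i.e. α ≤ ((π/L)² + c)/((π/L)² + 1) = (1 + c(L/π)²)/(1 + (L/π)²). (Direct route, valid since c ≤ 0: Poincaré gives c∫u² ≥ c(L/π)²∫(u')², so a(u,u) ≥ (1 + c(L/π)²)∫(u')², while ||u||_{H^1}² ≤ (1 + (L/π)²)∫(u')²; dividing yields the same α.) With (π/L)² = 9*π^2/25 and c = -6/5, the largest admissible constant is α = ((π/L)² + c)/((π/L)² + 1).
Simplifying, α = 3*(-10 + 3*π^2)/(25 + 9*π^2).


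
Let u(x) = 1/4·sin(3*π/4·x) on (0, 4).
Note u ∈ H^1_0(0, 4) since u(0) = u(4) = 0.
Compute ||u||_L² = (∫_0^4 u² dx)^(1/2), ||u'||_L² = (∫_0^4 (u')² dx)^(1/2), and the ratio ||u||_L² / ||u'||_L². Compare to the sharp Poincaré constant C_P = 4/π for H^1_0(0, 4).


||u||_L² / ||u'||_L² = 4/(3*π) < C_P = 4/π.

u(x) = 1/4·sin(3*π/4·x), so u'(x) = 3*π*cos(3*π*x/4)/16.
Writing u(x) = A·sin(kπx/L) with A = 1/4 and k = 3, use ∫_0^L sin²(kπx/L) dx = L/2 and ∫_0^L cos²(kπx/L) dx = L/2.
u² = 1/16·sin²(3*π/4·x) and (u')² = 9*π^2/256·cos²(3*π/4·x), and each of sin², cos² integrates to L/2 = 2 over (0, 4).
∫_0^4 u² dx = 1/8, so ||u||_L² = sqrt(2)/4.
∫_0^4 (u')² dx = 9*π^2/128, so ||u'||_L² = 3*sqrt(2)*π/16.
Ratio ||u||_L² / ||u'||_L² = 4/(3*π).
Sharp Poincaré constant on H^1_0(0, 4) is C_P = L/π = 4/π, achieved by sin(π/4·x).
This is the k = 3 harmonic; the ratio L/(kπ) is strictly less than C_P = L/π, consistent with the sharp inequality ||u||_L² ≤ C_P ||u'||_L².


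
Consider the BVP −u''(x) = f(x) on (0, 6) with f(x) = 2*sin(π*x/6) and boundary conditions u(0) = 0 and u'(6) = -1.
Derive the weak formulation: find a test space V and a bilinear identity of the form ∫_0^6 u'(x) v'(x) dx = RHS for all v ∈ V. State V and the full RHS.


V = {v ∈ H^1(0, 6) : v(0) = 0} (test functions vanish at x = 0 where u is specified); weak form: ∫_0^6 u'v' dx = ∫_0^6 (2*sin(π*x/6)) v dx − v(6) for all v ∈ V.

Multiply both sides by a test function v and integrate from 0 to 6:
  ∫_0^6 −u''(x) v(x) dx = ∫_0^6 f(x) v(x) dx.
Integrate the LHS by parts once:
  ∫_0^6 −u'' v dx = −[u'(x) v(x)]_0^6 + ∫_0^6 u'(x) v'(x) dx.
Thus ∫_0^6 u'(x) v'(x) dx = ∫_0^6 f(x) v(x) dx + [u'(x) v(x)]_0^6.
Choose V so that boundary terms are either known or forced to vanish.
Mixed BC: u(0) = 0 (Dirichlet) and u'(6) = -1 (Neumann). Define V = {v ∈ H^1(0, 6) : v(0) = 0}. Then [u' v]_0^6 = u'(6)·v(6) − u'(0)·0 = − v(6).
Weak formulation: find u (satisfying any essential BC) such that ∫_0^6 u'(x) v'(x) dx = ∫_0^6 f v dx − v(6) for all v ∈ V (Dirichlet at 0 absorbed into V; Neumann datum at x = 6 contributes the boundary term).
Substituting f(x) = 2*sin(π*x/6), the right-hand side is ∫_0^6 (2*sin(π*x/6)) v dx − v(6).


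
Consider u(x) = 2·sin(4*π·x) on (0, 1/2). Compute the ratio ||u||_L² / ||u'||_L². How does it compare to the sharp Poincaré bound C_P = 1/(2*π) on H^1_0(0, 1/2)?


||u||_L² / ||u'||_L² = 1/(4*π) < C_P = 1/(2*π).

u(x) = 2·sin(4*π·x), so u'(x) = 8*π*cos(4*π*x).
Writing u(x) = A·sin(kπx/L) with A = 2 and k = 2, use ∫_0^L sin²(kπx/L) dx = L/2 and ∫_0^L cos²(kπx/L) dx = L/2.
u² = 4·sin²(4*π·x) and (u')² = 64*π^2·cos²(4*π·x), and each of sin², cos² integrates to L/2 = 1/4 over (0, 1/2).
∫_0^1/2 u² dx = 1, so ||u||_L² = 1.
∫_0^1/2 (u')² dx = 16*π^2, so ||u'||_L² = 4*π.
Ratio ||u||_L² / ||u'||_L² = 1/(4*π).
Sharp Poincaré constant on H^1_0(0, 1/2) is C_P = L/π = 1/(2*π), achieved by sin(2*π·x).
This is the k = 2 harmonic; the ratio L/(kπ) is strictly less than C_P = L/π, consistent with the sharp inequality ||u||_L² ≤ C_P ||u'||_L².


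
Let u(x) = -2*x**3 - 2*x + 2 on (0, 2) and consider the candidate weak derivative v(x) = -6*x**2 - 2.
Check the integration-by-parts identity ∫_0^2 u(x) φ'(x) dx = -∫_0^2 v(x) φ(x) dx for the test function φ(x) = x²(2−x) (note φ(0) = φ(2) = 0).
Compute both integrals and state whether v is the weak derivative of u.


LHS = 232/15, RHS = 232/15. Yes, v = u' weakly.

u(x) = -2*x**3 - 2*x + 2, classical derivative u'(x) = -6*x**2 - 2.
φ(x) = x²(2−x), so φ'(x) = x*(4 - 3*x).
Note φ(0) = φ(2) = 0, so the boundary term u·φ vanishes.
LHS = ∫_0^2 u(x) φ'(x) dx = ∫_0^2 (6*x^5 - 8*x^4 + 6*x^3 - 14*x^2 + 8*x) dx. Term by term:
  ∫_0^2 6*x^5 dx = 64;  ∫_0^2 -8*x^4 dx = -256/5;  ∫_0^2 6*x^3 dx = 24;
  ∫_0^2 -14*x^2 dx = -112/3;  ∫_0^2 8*x dx = 16.
Sum: 64 − 256/5 + 24 − 112/3 + 16 = 232/15.
So LHS = 232/15.
∫_0^2 v(x) φ(x) dx = ∫_0^2 (6*x^5 - 12*x^4 + 2*x^3 - 4*x^2) dx. Term by term:
  ∫_0^2 6*x^5 dx = 64;  ∫_0^2 -12*x^4 dx = -384/5;  ∫_0^2 2*x^3 dx = 8;
  ∫_0^2 -4*x^2 dx = -32/3.
Sum: 64 − 384/5 + 8 − 32/3 = -232/15.
So RHS = -∫_0^2 v(x) φ(x) dx = 232/15.
LHS = RHS, so the identity holds for this test φ.
Moreover u is smooth here and v(x) = u'(x) = -6*x**2 - 2 pointwise, so the identity holds for every test function. Hence v is the weak derivative of u.


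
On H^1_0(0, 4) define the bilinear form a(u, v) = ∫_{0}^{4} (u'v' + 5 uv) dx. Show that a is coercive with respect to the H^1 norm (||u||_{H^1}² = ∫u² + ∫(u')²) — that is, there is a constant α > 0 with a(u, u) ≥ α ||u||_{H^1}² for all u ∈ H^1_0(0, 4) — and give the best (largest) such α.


α = 1

Coercivity of a(·,·) on H^1_0(0, 4) means a(u, u) ≥ α ||u||_{H^1}² for every u ∈ H^1_0.
The interval has length L = 4, and Poincaré/coercivity depend only on L. Here a(u, u) = ∫(u')² + (5)·∫u².
Here c = 5 ≥ 1, so a(u,u) = ∫(u')² + c∫u² ≥ ∫(u')² + ∫u² = ||u||_{H^1}², i.e. α = 1 works. No larger α is possible: a(u,u) ≥ α||u||_{H^1}² means (1−α)∫(u')² ≥ (α−c)∫u², and for the modes u_n = sin(nπ(x−x₀)/L) (x₀ the left endpoint) one has ∫u_n²/∫(u_n')² = (L/(nπ))² → 0, so a(u_n,u_n)/||u_n||_{H^1}² → 1. Hence the optimal constant is α = 1.
Therefore α = 1.
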